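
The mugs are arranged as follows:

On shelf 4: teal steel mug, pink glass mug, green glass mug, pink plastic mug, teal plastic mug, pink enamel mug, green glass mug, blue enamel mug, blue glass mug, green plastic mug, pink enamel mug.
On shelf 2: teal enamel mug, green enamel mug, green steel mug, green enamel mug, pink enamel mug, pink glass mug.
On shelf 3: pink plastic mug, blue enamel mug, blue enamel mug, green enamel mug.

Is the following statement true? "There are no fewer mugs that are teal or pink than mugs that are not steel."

|mugs that are teal or pink| = 10.
|mugs that are not steel| = 19.
The claim requires 10 ≥ 19, which does not hold.

False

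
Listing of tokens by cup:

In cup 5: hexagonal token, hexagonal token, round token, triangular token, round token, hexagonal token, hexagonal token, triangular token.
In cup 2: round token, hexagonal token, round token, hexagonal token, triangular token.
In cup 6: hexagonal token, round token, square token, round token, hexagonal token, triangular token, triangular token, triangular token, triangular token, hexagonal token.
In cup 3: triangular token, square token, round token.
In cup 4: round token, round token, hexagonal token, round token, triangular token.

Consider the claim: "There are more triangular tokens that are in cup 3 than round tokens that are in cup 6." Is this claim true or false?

False

triangular tokens in cup 3: 1.
round tokens in cup 6: 2.
The claim requires 1 > 2, which does not hold.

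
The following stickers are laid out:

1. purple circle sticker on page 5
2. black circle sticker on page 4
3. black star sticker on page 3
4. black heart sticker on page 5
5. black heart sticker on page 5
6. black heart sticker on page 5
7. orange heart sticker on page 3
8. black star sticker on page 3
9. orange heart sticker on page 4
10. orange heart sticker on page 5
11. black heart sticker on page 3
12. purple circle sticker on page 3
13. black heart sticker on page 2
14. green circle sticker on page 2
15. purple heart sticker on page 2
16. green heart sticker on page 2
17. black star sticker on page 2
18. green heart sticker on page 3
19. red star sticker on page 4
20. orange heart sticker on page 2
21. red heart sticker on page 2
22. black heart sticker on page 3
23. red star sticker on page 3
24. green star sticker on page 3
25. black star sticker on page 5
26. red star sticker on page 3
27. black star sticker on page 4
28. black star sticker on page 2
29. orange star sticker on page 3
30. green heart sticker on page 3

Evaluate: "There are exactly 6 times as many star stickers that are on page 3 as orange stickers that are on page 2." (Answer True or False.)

True

There are 6 star stickers on page 3.
There is 1 orange sticker on page 2.
The claim requires 6 = 6 × 1 = 6, which holds.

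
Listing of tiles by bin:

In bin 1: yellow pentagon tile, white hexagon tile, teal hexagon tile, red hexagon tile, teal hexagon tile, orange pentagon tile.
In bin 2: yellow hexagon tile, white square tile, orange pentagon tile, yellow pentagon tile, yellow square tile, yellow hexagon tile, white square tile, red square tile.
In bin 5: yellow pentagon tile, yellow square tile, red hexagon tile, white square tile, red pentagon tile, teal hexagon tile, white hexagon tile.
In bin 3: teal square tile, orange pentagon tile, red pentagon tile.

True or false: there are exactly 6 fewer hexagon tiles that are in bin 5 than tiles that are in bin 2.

False

There are 3 hexagon tiles in bin 5.
There are 8 tiles in bin 2.
The claim requires 8 − 3 (= 5) to equal 6, which does not hold.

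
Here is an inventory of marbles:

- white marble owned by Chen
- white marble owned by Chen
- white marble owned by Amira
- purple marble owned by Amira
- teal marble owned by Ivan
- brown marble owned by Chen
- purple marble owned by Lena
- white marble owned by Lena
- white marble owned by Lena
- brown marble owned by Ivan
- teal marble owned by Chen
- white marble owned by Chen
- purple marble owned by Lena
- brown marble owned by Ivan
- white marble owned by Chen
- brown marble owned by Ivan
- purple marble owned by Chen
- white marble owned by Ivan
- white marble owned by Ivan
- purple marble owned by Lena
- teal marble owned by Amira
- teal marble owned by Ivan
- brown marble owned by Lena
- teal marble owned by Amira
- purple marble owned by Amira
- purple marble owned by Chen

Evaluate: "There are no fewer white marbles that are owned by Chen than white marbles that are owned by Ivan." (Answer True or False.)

True

Count of white marbles owned by Chen: 4.
Count of white marbles owned by Ivan: 2.
The claim requires 4 ≥ 2, which holds.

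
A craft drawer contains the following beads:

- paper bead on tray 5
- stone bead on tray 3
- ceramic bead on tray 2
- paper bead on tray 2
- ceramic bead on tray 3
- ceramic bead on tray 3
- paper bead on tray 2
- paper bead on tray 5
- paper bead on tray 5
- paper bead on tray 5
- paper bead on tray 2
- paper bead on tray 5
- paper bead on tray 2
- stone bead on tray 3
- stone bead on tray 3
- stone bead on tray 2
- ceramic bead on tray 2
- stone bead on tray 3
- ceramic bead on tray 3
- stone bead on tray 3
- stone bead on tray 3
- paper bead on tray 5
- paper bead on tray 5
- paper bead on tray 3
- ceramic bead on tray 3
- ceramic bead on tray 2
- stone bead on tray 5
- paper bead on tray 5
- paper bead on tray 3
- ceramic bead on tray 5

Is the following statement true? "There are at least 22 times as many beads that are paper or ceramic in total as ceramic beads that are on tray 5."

True

There are 22 beads that are paper or ceramic.
There is 1 ceramic bead on tray 5.
The claim requires 22 ≥ 22 × 1 = 22, which holds.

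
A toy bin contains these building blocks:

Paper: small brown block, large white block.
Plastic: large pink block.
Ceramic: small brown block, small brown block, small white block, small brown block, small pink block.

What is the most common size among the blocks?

small

Counts by size: small 6, large 2.
The maximum is 6, held uniquely by small.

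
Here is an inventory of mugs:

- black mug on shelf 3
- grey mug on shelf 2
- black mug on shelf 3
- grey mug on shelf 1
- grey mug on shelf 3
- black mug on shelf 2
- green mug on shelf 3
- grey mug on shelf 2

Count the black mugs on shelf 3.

2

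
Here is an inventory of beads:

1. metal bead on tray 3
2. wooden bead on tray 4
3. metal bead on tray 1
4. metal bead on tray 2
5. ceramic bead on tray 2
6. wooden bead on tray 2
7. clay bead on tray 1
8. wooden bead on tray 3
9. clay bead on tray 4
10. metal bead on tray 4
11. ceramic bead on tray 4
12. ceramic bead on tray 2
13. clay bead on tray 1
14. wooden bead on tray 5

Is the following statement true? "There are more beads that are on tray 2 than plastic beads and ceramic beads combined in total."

There are 4 beads on tray 2.
plastic beads: 0; ceramic beads: 3; combined: 0 + 3 = 3.
The claim requires 4 > 3, which holds.

True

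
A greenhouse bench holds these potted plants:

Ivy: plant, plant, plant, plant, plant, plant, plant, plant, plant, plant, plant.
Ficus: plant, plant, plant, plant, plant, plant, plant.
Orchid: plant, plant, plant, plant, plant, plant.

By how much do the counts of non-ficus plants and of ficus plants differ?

10

non-ficus plants: 17. ficus plants: 7.
|17 − 7| = 17 − 7 = 10.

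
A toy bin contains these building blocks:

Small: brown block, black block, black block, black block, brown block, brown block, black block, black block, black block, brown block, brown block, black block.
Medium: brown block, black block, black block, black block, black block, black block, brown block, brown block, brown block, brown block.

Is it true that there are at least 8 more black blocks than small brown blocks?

|black blocks| = 12.
|small brown blocks| = 5.
The claim requires 12 − 5 = 7 ≥ 8, which does not hold.

False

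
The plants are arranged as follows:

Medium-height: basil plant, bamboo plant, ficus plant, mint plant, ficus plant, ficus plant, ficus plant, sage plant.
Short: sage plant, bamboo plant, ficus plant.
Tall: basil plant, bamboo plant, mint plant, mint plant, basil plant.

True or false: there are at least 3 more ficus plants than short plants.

False

ficus plants: 5.
short plants: 3.
The claim requires 5 − 3 = 2 ≥ 3, which does not hold.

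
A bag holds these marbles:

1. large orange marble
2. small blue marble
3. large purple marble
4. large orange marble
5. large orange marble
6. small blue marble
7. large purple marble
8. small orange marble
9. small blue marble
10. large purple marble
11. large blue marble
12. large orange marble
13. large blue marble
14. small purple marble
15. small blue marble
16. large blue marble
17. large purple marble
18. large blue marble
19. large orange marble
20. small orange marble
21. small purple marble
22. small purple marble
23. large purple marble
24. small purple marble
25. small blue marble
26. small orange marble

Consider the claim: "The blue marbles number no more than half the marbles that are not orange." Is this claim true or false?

|blue marbles| = 9.
|marbles that are not orange| = 18.
The claim requires 2 × 9 = 18 ≤ 18, which holds.

True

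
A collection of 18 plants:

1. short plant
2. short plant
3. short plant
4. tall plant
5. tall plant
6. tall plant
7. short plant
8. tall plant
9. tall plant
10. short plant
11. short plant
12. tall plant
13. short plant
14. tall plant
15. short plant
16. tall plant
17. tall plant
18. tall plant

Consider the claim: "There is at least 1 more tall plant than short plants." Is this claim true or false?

True

tall plants: 10.
short plants: 8.
The claim requires 10 − 8 = 2 ≥ 1, which holds.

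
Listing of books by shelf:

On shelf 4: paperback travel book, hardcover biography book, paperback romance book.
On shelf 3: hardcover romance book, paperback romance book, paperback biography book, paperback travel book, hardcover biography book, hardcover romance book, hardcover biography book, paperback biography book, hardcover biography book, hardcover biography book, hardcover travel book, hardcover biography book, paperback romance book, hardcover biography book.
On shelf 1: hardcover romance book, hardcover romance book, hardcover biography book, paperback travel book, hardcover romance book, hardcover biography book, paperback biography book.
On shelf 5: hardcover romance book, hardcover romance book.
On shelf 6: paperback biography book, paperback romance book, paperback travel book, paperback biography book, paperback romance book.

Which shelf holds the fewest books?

Counts by shelf: shelf 3→14, shelf 1→7, shelf 6→5, shelf 4→3, shelf 5→2.
The minimum is 2, held uniquely by shelf 5.

shelf 5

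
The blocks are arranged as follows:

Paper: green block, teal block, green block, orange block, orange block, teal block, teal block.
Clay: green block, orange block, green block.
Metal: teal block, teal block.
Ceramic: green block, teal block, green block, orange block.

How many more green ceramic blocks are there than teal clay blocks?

2

green ceramic blocks: 2.
teal clay blocks: 0.
2 − 0 = 2.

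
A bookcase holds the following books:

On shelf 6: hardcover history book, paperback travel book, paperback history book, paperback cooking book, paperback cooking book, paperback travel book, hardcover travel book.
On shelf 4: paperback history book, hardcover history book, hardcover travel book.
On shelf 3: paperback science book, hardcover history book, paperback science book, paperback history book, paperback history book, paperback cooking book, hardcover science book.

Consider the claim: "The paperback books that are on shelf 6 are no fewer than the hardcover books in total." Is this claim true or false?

False

There are 5 paperback books on shelf 6.
There are 6 hardcover books.
The claim requires 5 ≥ 6, which does not hold.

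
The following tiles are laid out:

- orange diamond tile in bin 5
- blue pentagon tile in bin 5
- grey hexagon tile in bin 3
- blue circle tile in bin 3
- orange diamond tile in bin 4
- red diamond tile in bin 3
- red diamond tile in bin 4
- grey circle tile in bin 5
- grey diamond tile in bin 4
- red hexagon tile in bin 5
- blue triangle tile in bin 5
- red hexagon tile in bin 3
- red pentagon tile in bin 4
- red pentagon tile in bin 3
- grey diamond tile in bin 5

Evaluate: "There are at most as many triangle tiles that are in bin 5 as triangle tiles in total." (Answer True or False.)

triangle tiles in bin 5: 1.
triangle tiles: 1.
The claim requires 1 ≤ 1, which holds.

True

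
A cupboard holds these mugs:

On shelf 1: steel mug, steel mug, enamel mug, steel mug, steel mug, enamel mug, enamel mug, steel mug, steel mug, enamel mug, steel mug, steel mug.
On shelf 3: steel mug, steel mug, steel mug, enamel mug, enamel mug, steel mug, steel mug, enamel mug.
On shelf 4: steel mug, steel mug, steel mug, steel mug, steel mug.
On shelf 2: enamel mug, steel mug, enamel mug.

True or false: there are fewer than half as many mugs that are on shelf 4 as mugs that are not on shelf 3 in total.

True

There are 5 mugs on shelf 4.
There are 20 mugs that are not on shelf 3.
The claim requires 2 × 5 = 10 < 20, which holds.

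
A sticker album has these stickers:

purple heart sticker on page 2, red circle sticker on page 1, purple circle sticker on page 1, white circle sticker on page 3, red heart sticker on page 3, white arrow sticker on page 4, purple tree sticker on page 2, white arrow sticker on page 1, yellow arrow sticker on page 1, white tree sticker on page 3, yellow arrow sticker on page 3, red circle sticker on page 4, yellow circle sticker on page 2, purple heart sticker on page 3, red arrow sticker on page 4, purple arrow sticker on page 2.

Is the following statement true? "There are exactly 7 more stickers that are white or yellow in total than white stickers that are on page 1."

stickers that are white or yellow: 7.
white stickers on page 1: 1.
The claim requires 7 − 1 (= 6) to equal 7, which does not hold.

False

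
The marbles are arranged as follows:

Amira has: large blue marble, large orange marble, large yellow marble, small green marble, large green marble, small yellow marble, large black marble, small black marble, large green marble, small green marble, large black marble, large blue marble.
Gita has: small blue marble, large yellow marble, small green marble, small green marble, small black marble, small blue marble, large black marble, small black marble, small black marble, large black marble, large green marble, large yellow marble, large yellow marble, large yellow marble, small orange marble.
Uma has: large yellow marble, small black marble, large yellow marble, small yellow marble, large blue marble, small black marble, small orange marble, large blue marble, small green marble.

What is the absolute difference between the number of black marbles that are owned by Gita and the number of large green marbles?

2

black marbles owned by Gita: 5. large green marbles: 3.
|5 − 3| = 5 − 3 = 2.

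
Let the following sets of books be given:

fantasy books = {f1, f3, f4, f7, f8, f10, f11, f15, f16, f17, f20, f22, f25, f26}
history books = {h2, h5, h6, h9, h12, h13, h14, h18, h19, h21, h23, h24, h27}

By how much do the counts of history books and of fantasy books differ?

1

history books: 13. fantasy books: 14.
|13 − 14| = 14 − 13 = 1.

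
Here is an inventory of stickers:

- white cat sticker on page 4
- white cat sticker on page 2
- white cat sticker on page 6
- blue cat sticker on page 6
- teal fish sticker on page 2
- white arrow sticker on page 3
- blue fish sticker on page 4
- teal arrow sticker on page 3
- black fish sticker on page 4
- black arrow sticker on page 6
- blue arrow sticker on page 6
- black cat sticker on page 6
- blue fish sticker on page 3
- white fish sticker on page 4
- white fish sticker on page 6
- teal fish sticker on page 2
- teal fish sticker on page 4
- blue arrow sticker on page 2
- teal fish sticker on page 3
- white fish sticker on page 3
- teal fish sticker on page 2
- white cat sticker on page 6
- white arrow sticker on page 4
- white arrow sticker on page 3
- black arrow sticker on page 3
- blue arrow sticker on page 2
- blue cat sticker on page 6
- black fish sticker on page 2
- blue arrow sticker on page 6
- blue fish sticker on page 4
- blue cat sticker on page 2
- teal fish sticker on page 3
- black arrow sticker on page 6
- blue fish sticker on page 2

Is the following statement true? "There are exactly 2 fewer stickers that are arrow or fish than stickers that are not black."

|stickers that are arrow or fish| = 26.
|stickers that are not black| = 28.
The claim requires 28 − 26 (= 2) to equal 2, which holds.

True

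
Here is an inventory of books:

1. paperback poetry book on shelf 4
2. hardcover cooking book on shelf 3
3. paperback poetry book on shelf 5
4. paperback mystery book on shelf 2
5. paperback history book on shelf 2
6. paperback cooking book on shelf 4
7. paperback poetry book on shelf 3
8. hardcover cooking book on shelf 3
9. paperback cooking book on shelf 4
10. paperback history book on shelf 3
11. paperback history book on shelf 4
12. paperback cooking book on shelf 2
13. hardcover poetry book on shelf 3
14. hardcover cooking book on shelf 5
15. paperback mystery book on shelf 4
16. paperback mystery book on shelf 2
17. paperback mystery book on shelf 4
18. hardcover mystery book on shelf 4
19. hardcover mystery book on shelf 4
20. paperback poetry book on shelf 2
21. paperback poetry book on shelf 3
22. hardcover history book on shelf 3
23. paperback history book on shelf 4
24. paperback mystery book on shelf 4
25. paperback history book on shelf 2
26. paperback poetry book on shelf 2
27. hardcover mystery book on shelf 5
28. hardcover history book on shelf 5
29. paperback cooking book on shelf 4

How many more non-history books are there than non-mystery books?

1

non-history books: 22.
non-mystery books: 21.
22 − 21 = 1.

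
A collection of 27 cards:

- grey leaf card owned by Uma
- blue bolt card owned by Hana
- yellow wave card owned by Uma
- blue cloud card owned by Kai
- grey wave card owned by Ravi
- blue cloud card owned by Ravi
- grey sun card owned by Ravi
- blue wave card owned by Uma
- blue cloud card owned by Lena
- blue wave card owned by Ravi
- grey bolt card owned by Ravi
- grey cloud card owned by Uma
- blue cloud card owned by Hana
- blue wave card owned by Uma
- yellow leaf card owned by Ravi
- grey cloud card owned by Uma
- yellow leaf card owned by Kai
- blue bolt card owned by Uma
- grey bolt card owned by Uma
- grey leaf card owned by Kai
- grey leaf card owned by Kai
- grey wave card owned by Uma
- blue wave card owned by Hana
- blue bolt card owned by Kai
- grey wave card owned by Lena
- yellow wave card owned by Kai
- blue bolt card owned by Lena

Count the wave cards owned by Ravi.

2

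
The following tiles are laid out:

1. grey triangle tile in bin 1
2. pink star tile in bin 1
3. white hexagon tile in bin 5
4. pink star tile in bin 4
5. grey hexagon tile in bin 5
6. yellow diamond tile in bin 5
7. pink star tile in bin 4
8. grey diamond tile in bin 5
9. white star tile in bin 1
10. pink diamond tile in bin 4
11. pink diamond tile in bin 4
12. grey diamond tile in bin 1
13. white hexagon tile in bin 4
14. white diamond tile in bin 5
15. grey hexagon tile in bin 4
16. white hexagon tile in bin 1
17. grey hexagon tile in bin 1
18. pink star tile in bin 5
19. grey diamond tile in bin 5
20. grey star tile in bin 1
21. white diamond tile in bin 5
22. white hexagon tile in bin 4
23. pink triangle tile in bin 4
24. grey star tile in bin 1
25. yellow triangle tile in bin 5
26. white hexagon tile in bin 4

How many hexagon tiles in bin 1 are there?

2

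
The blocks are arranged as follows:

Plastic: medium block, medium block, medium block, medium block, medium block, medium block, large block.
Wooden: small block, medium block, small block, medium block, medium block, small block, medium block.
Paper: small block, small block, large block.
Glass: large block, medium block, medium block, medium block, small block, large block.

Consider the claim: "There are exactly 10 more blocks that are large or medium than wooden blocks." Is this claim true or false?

True

blocks that are large or medium: 17.
wooden blocks: 7.
The claim requires 17 − 7 (= 10) to equal 10, which holds.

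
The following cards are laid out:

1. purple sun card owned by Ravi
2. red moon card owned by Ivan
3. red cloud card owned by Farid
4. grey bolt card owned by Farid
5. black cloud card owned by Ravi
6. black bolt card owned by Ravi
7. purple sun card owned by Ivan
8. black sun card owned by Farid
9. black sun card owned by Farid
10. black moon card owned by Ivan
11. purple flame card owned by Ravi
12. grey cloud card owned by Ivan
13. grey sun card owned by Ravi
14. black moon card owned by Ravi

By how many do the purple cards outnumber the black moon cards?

purple cards: 3.
black moon cards: 2.
3 − 2 = 1.

1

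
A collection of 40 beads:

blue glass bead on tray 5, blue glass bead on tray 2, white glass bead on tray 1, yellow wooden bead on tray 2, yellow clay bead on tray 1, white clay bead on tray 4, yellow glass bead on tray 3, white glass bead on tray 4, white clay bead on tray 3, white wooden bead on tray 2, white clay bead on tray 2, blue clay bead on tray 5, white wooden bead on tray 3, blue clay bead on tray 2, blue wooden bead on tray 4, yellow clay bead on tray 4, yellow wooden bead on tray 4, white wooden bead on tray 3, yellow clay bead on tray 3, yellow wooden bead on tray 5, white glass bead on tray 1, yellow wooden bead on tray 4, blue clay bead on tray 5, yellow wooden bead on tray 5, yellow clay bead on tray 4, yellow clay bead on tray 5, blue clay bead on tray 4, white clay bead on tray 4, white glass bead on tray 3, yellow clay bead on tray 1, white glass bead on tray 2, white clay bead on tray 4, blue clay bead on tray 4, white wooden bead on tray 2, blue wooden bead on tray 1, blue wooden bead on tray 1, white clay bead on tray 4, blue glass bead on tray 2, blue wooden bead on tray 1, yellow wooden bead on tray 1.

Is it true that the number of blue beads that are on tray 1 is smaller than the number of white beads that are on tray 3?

True

|blue beads on tray 1| = 3.
|white beads on tray 3| = 4.
The claim requires 3 < 4, which holds.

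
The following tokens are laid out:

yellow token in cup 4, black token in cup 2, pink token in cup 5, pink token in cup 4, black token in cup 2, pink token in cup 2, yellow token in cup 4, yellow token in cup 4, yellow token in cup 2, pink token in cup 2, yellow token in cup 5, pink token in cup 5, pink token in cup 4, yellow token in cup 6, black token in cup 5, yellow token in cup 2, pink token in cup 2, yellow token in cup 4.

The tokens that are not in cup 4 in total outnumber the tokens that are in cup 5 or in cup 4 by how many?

tokens that are not in cup 4: 12.
tokens in cup 5 or in cup 4: 10.
12 − 10 = 2.

2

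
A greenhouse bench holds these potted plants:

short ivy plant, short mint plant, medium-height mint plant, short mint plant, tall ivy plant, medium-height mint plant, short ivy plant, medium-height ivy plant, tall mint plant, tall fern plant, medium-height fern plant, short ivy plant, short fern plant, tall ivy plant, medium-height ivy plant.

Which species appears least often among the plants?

fern

Counts by species: ivy 7, mint 5, fern 3.
The minimum is 3, held uniquely by fern.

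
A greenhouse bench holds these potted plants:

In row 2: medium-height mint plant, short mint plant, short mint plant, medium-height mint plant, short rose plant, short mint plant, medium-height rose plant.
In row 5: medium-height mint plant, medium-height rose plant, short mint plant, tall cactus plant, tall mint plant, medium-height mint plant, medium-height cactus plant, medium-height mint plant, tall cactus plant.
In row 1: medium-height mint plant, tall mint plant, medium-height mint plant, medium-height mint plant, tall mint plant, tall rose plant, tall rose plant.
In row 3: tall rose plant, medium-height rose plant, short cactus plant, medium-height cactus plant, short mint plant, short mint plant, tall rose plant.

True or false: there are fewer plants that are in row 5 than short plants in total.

|plants in row 5| = 9.
|short plants| = 8.
The claim requires 9 < 8, which does not hold.

False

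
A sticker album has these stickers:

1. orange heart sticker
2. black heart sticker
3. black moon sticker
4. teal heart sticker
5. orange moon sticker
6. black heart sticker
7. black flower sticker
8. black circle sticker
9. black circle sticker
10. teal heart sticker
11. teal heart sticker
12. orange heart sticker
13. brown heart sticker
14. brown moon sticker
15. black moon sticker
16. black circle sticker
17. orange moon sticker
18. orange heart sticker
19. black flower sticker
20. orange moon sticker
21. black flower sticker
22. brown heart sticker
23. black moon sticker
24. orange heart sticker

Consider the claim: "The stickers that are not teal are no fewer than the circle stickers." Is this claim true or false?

True

|stickers that are not teal| = 21.
|circle stickers| = 3.
The claim requires 21 ≥ 3, which holds.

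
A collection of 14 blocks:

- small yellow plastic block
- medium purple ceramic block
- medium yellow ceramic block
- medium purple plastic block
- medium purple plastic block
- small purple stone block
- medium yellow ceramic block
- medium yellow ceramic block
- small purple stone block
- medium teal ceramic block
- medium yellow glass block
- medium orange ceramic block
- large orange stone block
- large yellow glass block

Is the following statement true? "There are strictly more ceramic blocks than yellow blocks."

False

There are 6 ceramic blocks.
There are 6 yellow blocks.
The claim requires 6 > 6, which does not hold.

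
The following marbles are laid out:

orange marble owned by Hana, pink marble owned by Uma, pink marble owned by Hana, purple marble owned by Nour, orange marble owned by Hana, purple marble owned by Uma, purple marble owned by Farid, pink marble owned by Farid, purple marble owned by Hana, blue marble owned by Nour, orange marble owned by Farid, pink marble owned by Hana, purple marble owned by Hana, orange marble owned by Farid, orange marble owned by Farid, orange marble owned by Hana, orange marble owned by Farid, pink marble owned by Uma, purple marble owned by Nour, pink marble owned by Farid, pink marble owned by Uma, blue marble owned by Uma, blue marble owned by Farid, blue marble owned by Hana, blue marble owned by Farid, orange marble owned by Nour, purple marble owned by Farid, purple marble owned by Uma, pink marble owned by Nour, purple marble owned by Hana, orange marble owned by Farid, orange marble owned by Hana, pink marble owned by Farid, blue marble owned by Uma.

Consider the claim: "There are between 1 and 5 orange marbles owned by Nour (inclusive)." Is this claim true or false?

True

|orange marbles owned by Nour| = 1.
The claim requires 1 ≤ 1 ≤ 5, which holds.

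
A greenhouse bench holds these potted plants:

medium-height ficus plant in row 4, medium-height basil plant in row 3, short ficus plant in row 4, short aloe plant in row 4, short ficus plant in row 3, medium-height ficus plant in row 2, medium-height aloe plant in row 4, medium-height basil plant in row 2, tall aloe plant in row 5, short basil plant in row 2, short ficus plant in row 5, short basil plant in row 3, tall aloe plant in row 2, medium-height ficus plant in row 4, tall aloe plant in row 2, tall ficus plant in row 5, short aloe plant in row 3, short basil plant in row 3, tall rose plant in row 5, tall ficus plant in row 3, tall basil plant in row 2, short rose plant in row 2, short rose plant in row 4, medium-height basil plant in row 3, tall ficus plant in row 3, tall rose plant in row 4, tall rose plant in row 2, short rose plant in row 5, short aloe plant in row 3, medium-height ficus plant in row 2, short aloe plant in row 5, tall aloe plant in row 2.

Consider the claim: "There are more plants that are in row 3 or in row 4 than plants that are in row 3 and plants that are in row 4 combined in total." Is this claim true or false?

False

|plants in row 3 or in row 4| = 16.
plants in row 3: 9; plants in row 4: 7; combined: 9 + 7 = 16.
The claim requires 16 > 16, which does not hold.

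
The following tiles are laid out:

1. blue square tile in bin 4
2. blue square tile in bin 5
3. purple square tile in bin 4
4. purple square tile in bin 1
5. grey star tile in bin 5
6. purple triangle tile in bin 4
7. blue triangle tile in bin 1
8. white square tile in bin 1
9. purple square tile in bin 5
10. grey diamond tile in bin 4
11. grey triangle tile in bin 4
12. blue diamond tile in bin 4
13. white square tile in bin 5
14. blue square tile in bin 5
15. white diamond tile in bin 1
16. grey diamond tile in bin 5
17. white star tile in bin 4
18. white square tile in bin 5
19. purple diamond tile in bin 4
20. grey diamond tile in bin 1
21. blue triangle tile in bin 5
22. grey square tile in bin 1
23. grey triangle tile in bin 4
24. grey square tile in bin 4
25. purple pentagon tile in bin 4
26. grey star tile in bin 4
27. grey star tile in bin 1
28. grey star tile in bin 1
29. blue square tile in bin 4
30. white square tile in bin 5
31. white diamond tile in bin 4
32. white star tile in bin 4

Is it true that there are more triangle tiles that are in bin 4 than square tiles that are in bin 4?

False

triangle tiles in bin 4: 3.
square tiles in bin 4: 4.
The claim requires 3 > 4, which does not hold.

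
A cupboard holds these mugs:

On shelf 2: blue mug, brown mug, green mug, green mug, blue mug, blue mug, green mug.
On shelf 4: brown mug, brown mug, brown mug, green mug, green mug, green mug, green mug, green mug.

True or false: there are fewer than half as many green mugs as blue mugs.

False

There are 8 green mugs.
There are 3 blue mugs.
The claim requires 2 × 8 = 16 < 3, which does not hold.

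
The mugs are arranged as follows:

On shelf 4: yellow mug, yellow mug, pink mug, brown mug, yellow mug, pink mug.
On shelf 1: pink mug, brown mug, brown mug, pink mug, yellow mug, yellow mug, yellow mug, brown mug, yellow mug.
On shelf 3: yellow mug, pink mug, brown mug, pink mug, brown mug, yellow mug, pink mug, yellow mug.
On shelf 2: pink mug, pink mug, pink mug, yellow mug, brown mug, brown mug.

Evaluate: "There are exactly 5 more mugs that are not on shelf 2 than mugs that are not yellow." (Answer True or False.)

True

There are 23 mugs that are not on shelf 2.
There are 18 mugs that are not yellow.
The claim requires 23 − 18 (= 5) to equal 5, which holds.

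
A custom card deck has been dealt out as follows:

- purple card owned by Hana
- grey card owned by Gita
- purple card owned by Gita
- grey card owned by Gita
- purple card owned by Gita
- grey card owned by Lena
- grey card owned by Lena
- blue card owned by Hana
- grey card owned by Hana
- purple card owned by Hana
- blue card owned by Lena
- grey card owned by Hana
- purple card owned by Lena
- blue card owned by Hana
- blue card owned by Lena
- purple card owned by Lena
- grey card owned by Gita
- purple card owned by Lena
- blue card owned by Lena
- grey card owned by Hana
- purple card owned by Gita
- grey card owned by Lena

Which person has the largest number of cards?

Lena

Counts by player: Lena→9, Hana→7, Gita→6.
The maximum is 9, held uniquely by Lena.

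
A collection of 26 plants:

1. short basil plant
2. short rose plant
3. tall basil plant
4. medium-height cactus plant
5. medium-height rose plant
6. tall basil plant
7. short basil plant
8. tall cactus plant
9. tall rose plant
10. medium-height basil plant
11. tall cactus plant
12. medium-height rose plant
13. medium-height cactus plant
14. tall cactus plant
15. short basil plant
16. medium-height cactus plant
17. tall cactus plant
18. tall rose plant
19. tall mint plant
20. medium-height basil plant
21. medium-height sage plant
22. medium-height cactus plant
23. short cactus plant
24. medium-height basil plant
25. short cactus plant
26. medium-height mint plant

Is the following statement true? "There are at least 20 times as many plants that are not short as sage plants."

plants that are not short: 20.
sage plants: 1.
The claim requires 20 ≥ 20 × 1 = 20, which holds.

True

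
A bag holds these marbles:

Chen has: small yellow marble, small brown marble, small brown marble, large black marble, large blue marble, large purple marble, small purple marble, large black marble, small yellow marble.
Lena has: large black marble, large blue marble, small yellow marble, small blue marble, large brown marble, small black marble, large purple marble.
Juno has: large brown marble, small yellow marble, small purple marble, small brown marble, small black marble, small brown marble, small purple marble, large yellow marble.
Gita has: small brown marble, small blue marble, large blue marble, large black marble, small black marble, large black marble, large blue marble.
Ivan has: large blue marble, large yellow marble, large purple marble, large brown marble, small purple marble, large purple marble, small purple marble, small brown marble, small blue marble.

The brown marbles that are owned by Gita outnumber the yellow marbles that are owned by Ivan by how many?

0

brown marbles owned by Gita: 1.
yellow marbles owned by Ivan: 1.
1 − 1 = 0.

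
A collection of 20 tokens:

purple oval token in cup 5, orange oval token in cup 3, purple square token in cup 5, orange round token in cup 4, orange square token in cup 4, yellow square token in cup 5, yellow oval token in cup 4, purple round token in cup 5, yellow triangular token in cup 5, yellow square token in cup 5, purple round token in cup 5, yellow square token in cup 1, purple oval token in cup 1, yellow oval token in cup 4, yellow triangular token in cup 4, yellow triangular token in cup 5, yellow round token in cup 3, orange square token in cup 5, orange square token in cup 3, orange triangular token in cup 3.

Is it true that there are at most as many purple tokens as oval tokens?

True

|purple tokens| = 5.
|oval tokens| = 5.
The claim requires 5 ≤ 5, which holds.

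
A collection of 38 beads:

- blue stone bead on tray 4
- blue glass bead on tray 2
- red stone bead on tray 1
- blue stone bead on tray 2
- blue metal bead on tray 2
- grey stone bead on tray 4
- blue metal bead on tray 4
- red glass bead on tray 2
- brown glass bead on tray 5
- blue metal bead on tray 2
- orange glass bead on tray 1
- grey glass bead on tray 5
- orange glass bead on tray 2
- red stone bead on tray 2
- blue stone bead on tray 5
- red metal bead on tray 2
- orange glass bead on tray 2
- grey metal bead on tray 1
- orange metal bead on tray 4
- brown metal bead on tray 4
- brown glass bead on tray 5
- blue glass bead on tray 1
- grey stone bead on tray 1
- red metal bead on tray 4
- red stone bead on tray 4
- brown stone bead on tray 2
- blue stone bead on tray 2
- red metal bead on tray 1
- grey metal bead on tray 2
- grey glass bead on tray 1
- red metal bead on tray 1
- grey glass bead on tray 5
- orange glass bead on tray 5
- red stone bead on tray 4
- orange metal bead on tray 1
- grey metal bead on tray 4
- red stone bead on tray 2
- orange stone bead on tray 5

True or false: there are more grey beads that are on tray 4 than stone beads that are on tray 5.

|grey beads on tray 4| = 2.
|stone beads on tray 5| = 2.
The claim requires 2 > 2, which does not hold.

False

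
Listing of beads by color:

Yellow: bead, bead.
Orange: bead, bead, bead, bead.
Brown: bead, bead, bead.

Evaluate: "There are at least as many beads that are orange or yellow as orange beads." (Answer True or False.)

beads that are orange or yellow: 6.
orange beads: 4.
The claim requires 6 ≥ 4, which holds.

True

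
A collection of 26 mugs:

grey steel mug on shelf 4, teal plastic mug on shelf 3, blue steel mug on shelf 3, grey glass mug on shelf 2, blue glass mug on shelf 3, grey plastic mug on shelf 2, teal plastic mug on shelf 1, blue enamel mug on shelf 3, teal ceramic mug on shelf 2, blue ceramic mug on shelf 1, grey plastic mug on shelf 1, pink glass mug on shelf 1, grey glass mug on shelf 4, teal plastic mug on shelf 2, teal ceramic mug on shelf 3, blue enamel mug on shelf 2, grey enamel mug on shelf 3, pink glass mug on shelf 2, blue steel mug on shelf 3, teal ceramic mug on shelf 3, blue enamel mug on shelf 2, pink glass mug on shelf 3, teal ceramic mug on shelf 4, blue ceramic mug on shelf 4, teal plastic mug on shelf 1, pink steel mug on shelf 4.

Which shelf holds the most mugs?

shelf 3

Counts by shelf: shelf 3→9, shelf 2→7, shelf 1→5, shelf 4→5.
The maximum is 9, held uniquely by shelf 3.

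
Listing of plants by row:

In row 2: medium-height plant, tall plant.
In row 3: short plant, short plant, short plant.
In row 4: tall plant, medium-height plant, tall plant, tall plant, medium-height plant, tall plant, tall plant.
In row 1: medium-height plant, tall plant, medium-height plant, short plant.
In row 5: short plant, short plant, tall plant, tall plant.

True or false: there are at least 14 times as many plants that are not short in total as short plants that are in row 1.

There are 14 plants that are not short.
There is 1 short plant in row 1.
The claim requires 14 ≥ 14 × 1 = 14, which holds.

True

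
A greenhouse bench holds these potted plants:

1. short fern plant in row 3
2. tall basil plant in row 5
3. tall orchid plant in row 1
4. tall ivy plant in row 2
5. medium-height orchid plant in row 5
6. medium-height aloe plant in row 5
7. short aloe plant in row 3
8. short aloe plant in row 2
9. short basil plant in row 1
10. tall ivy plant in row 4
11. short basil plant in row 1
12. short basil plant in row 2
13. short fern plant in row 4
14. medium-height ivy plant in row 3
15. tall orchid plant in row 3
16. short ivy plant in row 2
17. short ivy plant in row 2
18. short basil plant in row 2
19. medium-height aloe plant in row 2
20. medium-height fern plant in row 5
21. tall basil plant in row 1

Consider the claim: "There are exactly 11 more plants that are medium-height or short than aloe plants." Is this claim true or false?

There are 15 plants that are medium-height or short.
There are 4 aloe plants.
The claim requires 15 − 4 (= 11) to equal 11, which holds.

True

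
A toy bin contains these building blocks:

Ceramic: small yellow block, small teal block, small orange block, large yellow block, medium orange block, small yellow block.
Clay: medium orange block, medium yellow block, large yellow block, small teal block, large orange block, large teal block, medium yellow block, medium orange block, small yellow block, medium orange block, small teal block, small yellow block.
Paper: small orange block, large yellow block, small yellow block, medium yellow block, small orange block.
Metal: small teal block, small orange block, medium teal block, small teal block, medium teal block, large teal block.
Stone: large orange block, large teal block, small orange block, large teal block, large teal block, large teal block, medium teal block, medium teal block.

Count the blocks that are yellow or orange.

22

orange: 11; yellow: 11; together 11 + 11 = 22.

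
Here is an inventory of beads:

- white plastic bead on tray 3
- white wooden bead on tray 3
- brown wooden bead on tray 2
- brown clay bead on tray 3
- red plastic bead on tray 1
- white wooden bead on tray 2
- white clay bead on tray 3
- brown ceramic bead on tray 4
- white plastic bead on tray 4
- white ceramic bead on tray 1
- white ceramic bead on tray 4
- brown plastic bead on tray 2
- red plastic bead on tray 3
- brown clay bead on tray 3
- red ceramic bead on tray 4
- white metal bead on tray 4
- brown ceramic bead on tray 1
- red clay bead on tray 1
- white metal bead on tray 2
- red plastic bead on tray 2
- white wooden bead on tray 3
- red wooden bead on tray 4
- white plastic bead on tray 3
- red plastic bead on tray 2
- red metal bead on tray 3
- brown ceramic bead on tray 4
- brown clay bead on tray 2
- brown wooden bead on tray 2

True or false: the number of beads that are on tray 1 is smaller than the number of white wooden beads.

False

|beads on tray 1| = 4.
|white wooden beads| = 3.
The claim requires 4 < 3, which does not hold.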